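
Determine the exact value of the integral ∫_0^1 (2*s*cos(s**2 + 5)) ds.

Let u = s**2 + 5, so du = 2*s ds. When s = 0, u = 5; when s = 1, u = 6.
The integral becomes ∫ cos(u) du from 5 to 6, with antiderivative sin(u).
Back in s: F(s) = sin(s**2 + 5).
Then F(1) - F(0) = (sin(6)) - (sin(5)) = sin(6) - sin(5).

sin(6) - sin(5)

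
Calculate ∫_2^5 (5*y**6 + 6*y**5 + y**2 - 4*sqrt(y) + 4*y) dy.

-40*sqrt(5)/3 + 16*sqrt(2)/3 + 499479/7

By the power rule, an antiderivative is F(y) = 5*y**7/7 + y**6 - 8*y**(3/2)/3 + y**3/3 + 2*y**2.
Then F(5) - F(2) = (1501925/21 - 40*sqrt(5)/3) - (3488/21 - 16*sqrt(2)/3) = -40*sqrt(5)/3 + 16*sqrt(2)/3 + 499479/7.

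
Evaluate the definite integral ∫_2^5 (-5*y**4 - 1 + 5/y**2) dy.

-6189/2

By the power rule, an antiderivative is F(y) = -y**5 - y - 5/y.
Then F(5) - F(2) = (-3131) - (-73/2) = -6189/2.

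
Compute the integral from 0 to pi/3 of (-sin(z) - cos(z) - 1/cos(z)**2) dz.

-3*sqrt(3)/2 - 1/2

An antiderivative is F(z) = -sin(z) + cos(z) - tan(z).
Then F(pi/3) - F(0) = (1/2 - 3*sqrt(3)/2) - (1) = -3*sqrt(3)/2 - 1/2.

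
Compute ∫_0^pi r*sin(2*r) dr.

Integrate by parts once (u = r, dv = sin(2*r) dr).
An antiderivative is F(r) = -r*cos(2*r)/2 + sin(2*r)/4.
Then F(pi) - F(0) = (-pi/2) - (0) = -pi/2.

-pi/2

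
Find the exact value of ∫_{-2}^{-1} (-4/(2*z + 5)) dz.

-log(9)

An antiderivative is F(z) = -2*log(2*z + 5).
Then F(-1) - F(-2) = (-log(9)) - (0) = -log(9).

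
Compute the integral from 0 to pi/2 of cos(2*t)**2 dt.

pi/4

Use the identity cos^2(2*t) = (1 + cos(4*t))/2.
An antiderivative is F(t) = t/2 + sin(4*t)/8.
Then F(pi/2) - F(0) = (pi/4) - (0) = pi/4.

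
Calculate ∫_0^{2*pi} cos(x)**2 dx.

pi

Use the identity cos^2(x) = (1 + cos(2*x))/2.
An antiderivative is F(x) = x/2 + sin(2*x)/4.
Then F(2*pi) - F(0) = (pi) - (0) = pi.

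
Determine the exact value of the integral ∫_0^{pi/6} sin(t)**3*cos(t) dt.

Let u = sin(t), so du = cos(t) dt. When t = 0, u = 0; when t = pi/6, u = 1/2.
The integral becomes ∫ u**3 du from 0 to 1/2, with antiderivative u**4/4.
Back in t: F(t) = sin(t)**4/4.
Then F(pi/6) - F(0) = (1/64) - (0) = 1/64.

1/64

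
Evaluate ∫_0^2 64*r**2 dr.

Let u = 4*r, so du = 4 dr. When r = 0, u = 0; when r = 2, u = 8.
The integral becomes ∫ u**2 du from 0 to 8, with antiderivative u**3/3.
Back in r: F(r) = 64*r**3/3.
Then F(2) - F(0) = (512/3) - (0) = 512/3.

512/3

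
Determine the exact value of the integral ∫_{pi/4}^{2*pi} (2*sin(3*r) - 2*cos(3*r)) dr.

-2/3

An antiderivative is F(r) = -2*sin(3*r)/3 - 2*cos(3*r)/3.
Then F(2*pi) - F(pi/4) = (-2/3) - (0) = -2/3.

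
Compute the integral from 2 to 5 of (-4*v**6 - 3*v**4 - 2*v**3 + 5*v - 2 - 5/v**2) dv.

By the power rule, an antiderivative is F(v) = -4*v**7/7 - 3*v**5/5 - v**4/2 + 5*v**2/2 - 2*v + 5/v.
Then F(5) - F(2) = (-327438/7) - (-6429/70) = -3267951/70.

-3267951/70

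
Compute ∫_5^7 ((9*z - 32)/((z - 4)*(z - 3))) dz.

5*log(2) + 4*log(3)

Factor the denominator: z**2 - 7*z + 12 = (z - 3)(z - 4).
Partial fractions: (9*z - 32)/((z - 4)*(z - 3)) = 5/(z - 3) + 4/(z - 4).
An antiderivative is F(z) = 4*log(z - 4) + 5*log(z - 3).
Then F(7) - F(5) = (4*log(3) + 10*log(2)) - (log(32)) = 5*log(2) + 4*log(3).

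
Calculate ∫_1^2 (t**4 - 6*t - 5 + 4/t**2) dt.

By the power rule, an antiderivative is F(t) = t**5/5 - 3*t**2 - 5*t - 4/t.
Then F(2) - F(1) = (-88/5) - (-59/5) = -29/5.

-29/5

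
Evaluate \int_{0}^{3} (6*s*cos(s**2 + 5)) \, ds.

Let u = s**2 + 5, so du = 2*s ds. When s = 0, u = 5; when s = 3, u = 14.
The integral becomes 3·∫ cos(u) du from 5 to 14, with antiderivative 3*sin(u).
Back in s: F(s) = 3*sin(s**2 + 5).
Then F(3) - F(0) = (3*sin(14)) - (3*sin(5)) = -3*sin(5) + 3*sin(14).

-3*sin(5) + 3*sin(14)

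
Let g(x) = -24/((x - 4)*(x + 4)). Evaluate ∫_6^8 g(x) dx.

Factor the denominator: x**2 - 16 = (x + 4)(x - 4).
Partial fractions: -24/((x - 4)*(x + 4)) = 3/(x + 4) - 3/(x - 4).
An antiderivative is F(x) = -3*log(x - 4) + 3*log(x + 4).
Then F(8) - F(6) = (log(27)) - (3*log(5)) = -3*log(5) + 3*log(3).

-3*log(5) + 3*log(3)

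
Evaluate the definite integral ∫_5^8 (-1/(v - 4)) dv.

An antiderivative is F(v) = -log(v - 4).
Then F(8) - F(5) = (-log(4)) - (0) = -log(4).

-log(4)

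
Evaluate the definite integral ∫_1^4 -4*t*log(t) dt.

Integrate by parts once (u = ln t, dv = -4*t dt).
An antiderivative is F(t) = -t**2*(2*log(t) - 1).
Then F(4) - F(1) = (16 - 64*log(2)) - (1) = 15 - 64*log(2).

15 - 64*log(2)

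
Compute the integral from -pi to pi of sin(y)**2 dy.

pi

Use the identity sin^2(y) = (1 - cos(2*y))/2.
An antiderivative is F(y) = y/2 - sin(2*y)/4.
Then F(pi) - F(-pi) = (pi/2) - (-pi/2) = pi.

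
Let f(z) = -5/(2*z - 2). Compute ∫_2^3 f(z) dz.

-5*log(2)/2

An antiderivative is F(z) = -5*log(2*z - 2)/2.
Then F(3) - F(2) = (-log(32)) - (-5*log(2)/2) = -5*log(2)/2.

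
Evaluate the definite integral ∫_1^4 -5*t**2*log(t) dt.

Integrate by parts once (u = ln t, dv = -5*t**2 dt).
An antiderivative is F(t) = -5*t**3*(3*log(t) - 1)/9.
Then F(4) - F(1) = (320/9 - 640*log(2)/3) - (5/9) = 35 - 640*log(2)/3.

35 - 640*log(2)/3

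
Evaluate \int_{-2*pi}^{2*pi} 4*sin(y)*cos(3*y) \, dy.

Use the identity sin(y)cos(3*y) = [sin(4*y) + sin(-2*y)]/2.
An antiderivative is F(y) = cos(2*y) - cos(4*y)/2.
Then F(2*pi) - F(-2*pi) = (1/2) - (1/2) = 0.

0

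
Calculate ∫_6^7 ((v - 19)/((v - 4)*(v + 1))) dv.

-4*log(7) - 3*log(3) + 15*log(2)

Factor the denominator: v**2 - 3*v - 4 = (v + 1)(v - 4).
Partial fractions: (v - 19)/((v - 4)*(v + 1)) = 4/(v + 1) - 3/(v - 4).
An antiderivative is F(v) = -3*log(v - 4) + 4*log(v + 1).
Then F(7) - F(6) = (-3*log(3) + 12*log(2)) - (-3*log(2) + 4*log(7)) = -4*log(7) - 3*log(3) + 15*log(2).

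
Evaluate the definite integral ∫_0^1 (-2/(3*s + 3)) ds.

-2*log(2)/3

An antiderivative is F(s) = -2*log(3*s + 3)/3.
Then F(1) - F(0) = (-2*log(6)/3) - (-2*log(3)/3) = -2*log(2)/3.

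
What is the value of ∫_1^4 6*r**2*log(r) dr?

Integrate by parts once (u = ln r, dv = 6*r**2 dr).
An antiderivative is F(r) = 2*r**3*(3*log(r) - 1)/3.
Then F(4) - F(1) = (-128/3 + 256*log(2)) - (-2/3) = -42 + 256*log(2).

-42 + 256*log(2)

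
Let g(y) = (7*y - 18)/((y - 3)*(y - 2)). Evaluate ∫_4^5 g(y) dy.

Factor the denominator: y**2 - 5*y + 6 = (y - 2)(y - 3).
Partial fractions: (7*y - 18)/((y - 3)*(y - 2)) = 4/(y - 2) + 3/(y - 3).
An antiderivative is F(y) = 3*log(y - 3) + 4*log(y - 2).
Then F(5) - F(4) = (3*log(2) + 4*log(3)) - (log(16)) = log(81/2).

log(81/2)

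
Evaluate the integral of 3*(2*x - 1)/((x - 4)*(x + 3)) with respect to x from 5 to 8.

-3*log(2) + 3*log(11)

Factor the denominator: x**2 - x - 12 = (x + 3)(x - 4).
Partial fractions: 3*(2*x - 1)/((x - 4)*(x + 3)) = 3/(x + 3) + 3/(x - 4).
An antiderivative is F(x) = 3*log(x - 4) + 3*log(x + 3).
Then F(8) - F(5) = (6*log(2) + 3*log(11)) - (9*log(2)) = -3*log(2) + 3*log(11).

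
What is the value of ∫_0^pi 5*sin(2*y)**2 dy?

5*pi/2

Use the identity sin^2(2*y) = (1 - cos(4*y))/2.
An antiderivative is F(y) = 5*y/2 - 5*sin(4*y)/8.
Then F(pi) - F(0) = (5*pi/2) - (0) = 5*pi/2.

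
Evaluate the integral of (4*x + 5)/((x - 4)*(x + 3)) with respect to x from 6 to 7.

log(15/4)

Factor the denominator: x**2 - x - 12 = (x + 3)(x - 4).
Partial fractions: (4*x + 5)/((x - 4)*(x + 3)) = 1/(x + 3) + 3/(x - 4).
An antiderivative is F(x) = 3*log(x - 4) + log(x + 3).
Then F(7) - F(6) = (log(2) + log(5) + 3*log(3)) - (log(72)) = log(15/4).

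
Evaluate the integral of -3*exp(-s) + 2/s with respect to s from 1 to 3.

-3*exp(-1) + 3*exp(-3) + 2*log(3)

An antiderivative is F(s) = 2*log(s) + 3*exp(-s).
Then F(3) - F(1) = (3*exp(-3) + 2*log(3)) - (3*exp(-1)) = -3*exp(-1) + 3*exp(-3) + 2*log(3).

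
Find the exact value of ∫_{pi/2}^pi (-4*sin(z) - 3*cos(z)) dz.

-1

An antiderivative is F(z) = -3*sin(z) + 4*cos(z).
Then F(pi) - F(pi/2) = (-4) - (-3) = -1.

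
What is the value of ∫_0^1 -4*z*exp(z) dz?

Integrate by parts once (u = z, dv = -4*exp(z) dz).
An antiderivative is F(z) = (-4*z + 4)*exp(z).
Then F(1) - F(0) = (0) - (4) = -4.

-4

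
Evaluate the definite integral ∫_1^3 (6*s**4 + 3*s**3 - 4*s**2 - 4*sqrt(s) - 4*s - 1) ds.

1502/5 - 8*sqrt(3)

By the power rule, an antiderivative is F(s) = 6*s**5/5 + 3*s**4/4 - 8*s**(3/2)/3 - 4*s**3/3 - 2*s**2 - s.
Then F(3) - F(1) = (5907/20 - 8*sqrt(3)) - (-101/20) = 1502/5 - 8*sqrt(3).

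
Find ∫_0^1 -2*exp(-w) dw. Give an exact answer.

An antiderivative is F(w) = 2*exp(-w).
Then F(1) - F(0) = (2*exp(-1)) - (2) = -2 + 2*exp(-1).

-2 + 2*exp(-1)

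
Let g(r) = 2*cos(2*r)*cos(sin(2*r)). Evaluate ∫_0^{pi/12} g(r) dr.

sin(1/2)

Let u = sin(2*r), so du = 2*cos(2*r) dr. When r = 0, u = 0; when r = pi/12, u = 1/2.
The integral becomes ∫ cos(u) du from 0 to 1/2, with antiderivative sin(u).
Back in r: F(r) = sin(sin(2*r)).
Then F(pi/12) - F(0) = (sin(1/2)) - (0) = sin(1/2).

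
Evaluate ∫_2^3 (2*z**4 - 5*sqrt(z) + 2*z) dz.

By the power rule, an antiderivative is F(z) = 2*z**5/5 - 10*z**(3/2)/3 + z**2.
Then F(3) - F(2) = (531/5 - 10*sqrt(3)) - (84/5 - 20*sqrt(2)/3) = -10*sqrt(3) + 20*sqrt(2)/3 + 447/5.

-10*sqrt(3) + 20*sqrt(2)/3 + 447/5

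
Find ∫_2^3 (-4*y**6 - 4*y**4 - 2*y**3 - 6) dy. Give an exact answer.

By the power rule, an antiderivative is F(y) = -4*y**7/7 - 4*y**5/5 - y**4/2 - 6*y.
Then F(3) - F(2) = (-105183/70) - (-4156/35) = -96871/70.

-96871/70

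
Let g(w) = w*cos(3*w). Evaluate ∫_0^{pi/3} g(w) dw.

Integrate by parts once (u = w, dv = cos(3*w) dw).
An antiderivative is F(w) = w*sin(3*w)/3 + cos(3*w)/9.
Then F(pi/3) - F(0) = (-1/9) - (1/9) = -2/9.

-2/9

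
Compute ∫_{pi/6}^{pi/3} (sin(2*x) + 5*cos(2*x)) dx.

An antiderivative is F(x) = 5*sin(2*x)/2 - cos(2*x)/2.
Then F(pi/3) - F(pi/6) = (1/4 + 5*sqrt(3)/4) - (-1/4 + 5*sqrt(3)/4) = 1/2.

1/2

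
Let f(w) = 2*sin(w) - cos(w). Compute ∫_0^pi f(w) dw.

An antiderivative is F(w) = -sin(w) - 2*cos(w).
Then F(pi) - F(0) = (2) - (-2) = 4.

4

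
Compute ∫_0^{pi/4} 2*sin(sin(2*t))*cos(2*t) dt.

1 - cos(1)

Let u = sin(2*t), so du = 2*cos(2*t) dt. When t = 0, u = 0; when t = pi/4, u = 1.
The integral becomes ∫ sin(u) du from 0 to 1, with antiderivative -cos(u).
Back in t: F(t) = -cos(sin(2*t)).
Then F(pi/4) - F(0) = (-cos(1)) - (-1) = 1 - cos(1).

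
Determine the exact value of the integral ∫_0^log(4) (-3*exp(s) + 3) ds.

An antiderivative is F(s) = 3*s - 3*exp(s).
Then F(log(4)) - F(0) = (-12 + 6*log(2)) - (-3) = -9 + log(64).

-9 + log(64)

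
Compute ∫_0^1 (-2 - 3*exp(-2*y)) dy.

An antiderivative is F(y) = -2*y + 3*exp(-2*y)/2.
Then F(1) - F(0) = (-2 + 3*exp(-2)/2) - (3/2) = -7/2 + 3*exp(-2)/2.

-7/2 + 3*exp(-2)/2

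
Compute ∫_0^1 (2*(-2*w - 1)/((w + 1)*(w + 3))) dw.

-9*log(2) + 5*log(3)

Factor the denominator: w**2 + 4*w + 3 = (w + 3)(w + 1).
Partial fractions: 2*(-2*w - 1)/((w + 1)*(w + 3)) = -5/(w + 3) + 1/(w + 1).
An antiderivative is F(w) = log(w + 1) - 5*log(w + 3).
Then F(1) - F(0) = (-9*log(2)) - (-5*log(3)) = -9*log(2) + 5*log(3).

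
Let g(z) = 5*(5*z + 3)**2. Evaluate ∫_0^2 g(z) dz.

Let u = 5*z + 3, so du = 5 dz. When z = 0, u = 3; when z = 2, u = 13.
The integral becomes ∫ u**2 du from 3 to 13, with antiderivative u**3/3.
Back in z: F(z) = (5*z + 3)**3/3.
Then F(2) - F(0) = (2197/3) - (9) = 2170/3.

2170/3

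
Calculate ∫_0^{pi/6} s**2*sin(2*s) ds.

-1/8 - pi**2/144 + sqrt(3)*pi/24

Integrate by parts twice (u = s^2, dv = sin(2*s) ds).
An antiderivative is F(s) = -s**2*cos(2*s)/2 + s*sin(2*s)/2 + cos(2*s)/4.
Then F(pi/6) - F(0) = (-pi**2/144 + 1/8 + sqrt(3)*pi/24) - (1/4) = -1/8 - pi**2/144 + sqrt(3)*pi/24.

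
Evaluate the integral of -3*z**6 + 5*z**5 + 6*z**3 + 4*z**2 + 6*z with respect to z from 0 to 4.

-64912/21

By the power rule, an antiderivative is F(z) = -3*z**7/7 + 5*z**6/6 + 3*z**4/2 + 4*z**3/3 + 3*z**2.
Then F(4) - F(0) = (-64912/21) - (0) = -64912/21.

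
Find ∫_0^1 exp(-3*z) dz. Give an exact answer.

An antiderivative is F(z) = -exp(-3*z)/3.
Then F(1) - F(0) = (-exp(-3)/3) - (-1/3) = -(1 - exp(3))*exp(-3)/3.

-(1 - exp(3))*exp(-3)/3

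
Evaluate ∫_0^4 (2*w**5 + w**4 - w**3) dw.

By the power rule, an antiderivative is F(w) = w**6/3 + w**5/5 - w**4/4.
Then F(4) - F(0) = (22592/15) - (0) = 22592/15.

22592/15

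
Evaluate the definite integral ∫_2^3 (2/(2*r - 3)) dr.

log(3)

An antiderivative is F(r) = log(2*r - 3).
Then F(3) - F(2) = (log(3)) - (0) = log(3).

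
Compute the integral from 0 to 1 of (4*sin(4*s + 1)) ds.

Let u = 4*s + 1, so du = 4 ds. When s = 0, u = 1; when s = 1, u = 5.
The integral becomes ∫ sin(u) du from 1 to 5, with antiderivative -cos(u).
Back in s: F(s) = -cos(4*s + 1).
Then F(1) - F(0) = (-cos(5)) - (-cos(1)) = -cos(5) + cos(1).

-cos(5) + cos(1)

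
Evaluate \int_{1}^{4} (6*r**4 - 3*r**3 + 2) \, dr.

20847/20

By the power rule, an antiderivative is F(r) = 6*r**5/5 - 3*r**4/4 + 2*r.
Then F(4) - F(1) = (5224/5) - (49/20) = 20847/20.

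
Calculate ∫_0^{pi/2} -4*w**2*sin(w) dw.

Integrate by parts twice (u = w^2, dv = -4*sin(w) dw).
An antiderivative is F(w) = 4*w**2*cos(w) - 8*w*sin(w) - 8*cos(w).
Then F(pi/2) - F(0) = (-4*pi) - (-8) = 8 - 4*pi.

8 - 4*pi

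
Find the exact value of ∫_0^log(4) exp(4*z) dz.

Let u = exp(z), so du = exp(z) dz. When z = 0, u = 1; when z = log(4), u = 4.
The integral becomes ∫ u**3 du from 1 to 4, with antiderivative u**4/4.
Back in z: F(z) = exp(4*z)/4.
Then F(log(4)) - F(0) = (64) - (1/4) = 255/4.

255/4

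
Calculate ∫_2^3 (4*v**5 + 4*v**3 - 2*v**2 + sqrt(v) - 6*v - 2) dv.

-4*sqrt(2)/3 + 2*sqrt(3) + 1436/3

By the power rule, an antiderivative is F(v) = 2*v**6/3 + v**4 + 2*v**(3/2)/3 - 2*v**3/3 - 3*v**2 - 2*v.
Then F(3) - F(2) = (2*sqrt(3) + 516) - (4*sqrt(2)/3 + 112/3) = -4*sqrt(2)/3 + 2*sqrt(3) + 1436/3.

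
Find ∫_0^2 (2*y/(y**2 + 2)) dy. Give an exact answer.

Let u = y**2 + 2, so du = 2*y dy. When y = 0, u = 2; when y = 2, u = 6.
The integral becomes ∫ 1/u du from 2 to 6, with antiderivative log(u).
Back in y: F(y) = log(y**2 + 2).
Then F(2) - F(0) = (log(6)) - (log(2)) = log(3).

log(3)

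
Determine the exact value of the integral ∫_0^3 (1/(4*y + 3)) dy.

An antiderivative is F(y) = log(4*y + 3)/4.
Then F(3) - F(0) = (log(15)/4) - (log(3)/4) = log(5)/4.

log(5)/4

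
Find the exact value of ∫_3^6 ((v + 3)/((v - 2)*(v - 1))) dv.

-4*log(5) + 14*log(2)

Factor the denominator: v**2 - 3*v + 2 = (v - 1)(v - 2).
Partial fractions: (v + 3)/((v - 2)*(v - 1)) = -4/(v - 1) + 5/(v - 2).
An antiderivative is F(v) = 5*log(v - 2) - 4*log(v - 1).
Then F(6) - F(3) = (-4*log(5) + 10*log(2)) - (-log(16)) = -4*log(5) + 14*log(2).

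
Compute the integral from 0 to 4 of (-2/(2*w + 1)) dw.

An antiderivative is F(w) = -log(2*w + 1).
Then F(4) - F(0) = (-log(9)) - (0) = -log(9).

-log(9)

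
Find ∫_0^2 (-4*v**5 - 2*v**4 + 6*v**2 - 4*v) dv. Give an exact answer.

By the power rule, an antiderivative is F(v) = -2*v**6/3 - 2*v**5/5 + 2*v**3 - 2*v**2.
Then F(2) - F(0) = (-712/15) - (0) = -712/15.

-712/15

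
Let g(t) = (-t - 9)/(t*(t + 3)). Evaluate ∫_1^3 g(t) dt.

-log(12)

Factor the denominator: t**2 + 3*t = (t + 3)t.
Partial fractions: (-t - 9)/(t*(t + 3)) = 2/(t + 3) - 3/t.
An antiderivative is F(t) = -3*log(t) + 2*log(t + 3).
Then F(3) - F(1) = (log(4/3)) - (log(16)) = -log(12).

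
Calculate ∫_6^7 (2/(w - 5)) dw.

An antiderivative is F(w) = 2*log(w - 5).
Then F(7) - F(6) = (log(4)) - (0) = log(4).

log(4)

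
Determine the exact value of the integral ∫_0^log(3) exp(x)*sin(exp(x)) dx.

cos(1) - cos(3)

Let u = exp(x), so du = exp(x) dx. When x = 0, u = 1; when x = log(3), u = 3.
The integral becomes ∫ sin(u) du from 1 to 3, with antiderivative -cos(u).
Back in x: F(x) = -cos(exp(x)).
Then F(log(3)) - F(0) = (-cos(3)) - (-cos(1)) = cos(1) - cos(3).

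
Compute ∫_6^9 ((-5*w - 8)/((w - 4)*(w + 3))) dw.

Factor the denominator: w**2 - w - 12 = (w + 3)(w - 4).
Partial fractions: (-5*w - 8)/((w - 4)*(w + 3)) = -1/(w + 3) - 4/(w - 4).
An antiderivative is F(w) = -4*log(w - 4) - log(w + 3).
Then F(9) - F(6) = (-4*log(5) - 2*log(2) - log(3)) - (-4*log(2) - 2*log(3)) = -4*log(5) + log(3) + 2*log(2).

-4*log(5) + log(3) + 2*log(2)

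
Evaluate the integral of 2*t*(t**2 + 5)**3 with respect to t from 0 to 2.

Let u = t**2 + 5, so du = 2*t dt. When t = 0, u = 5; when t = 2, u = 9.
The integral becomes ∫ u**3 du from 5 to 9, with antiderivative u**4/4.
Back in t: F(t) = (t**2 + 5)**4/4.
Then F(2) - F(0) = (6561/4) - (625/4) = 1484.

1484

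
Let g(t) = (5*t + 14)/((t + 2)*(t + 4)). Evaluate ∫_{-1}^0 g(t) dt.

-3*log(3) + 8*log(2)

Factor the denominator: t**2 + 6*t + 8 = (t + 4)(t + 2).
Partial fractions: (5*t + 14)/((t + 2)*(t + 4)) = 3/(t + 4) + 2/(t + 2).
An antiderivative is F(t) = 2*log(t + 2) + 3*log(t + 4).
Then F(0) - F(-1) = (8*log(2)) - (log(27)) = -3*log(3) + 8*log(2).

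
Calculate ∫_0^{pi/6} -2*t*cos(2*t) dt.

Integrate by parts once (u = t, dv = -2*cos(2*t) dt).
An antiderivative is F(t) = -t*sin(2*t) - cos(2*t)/2.
Then F(pi/6) - F(0) = (-sqrt(3)*pi/12 - 1/4) - (-1/2) = -sqrt(3)*pi/12 + 1/4.

-sqrt(3)*pi/12 + 1/4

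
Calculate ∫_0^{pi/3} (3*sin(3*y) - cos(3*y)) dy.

2

An antiderivative is F(y) = -sin(3*y)/3 - cos(3*y).
Then F(pi/3) - F(0) = (1) - (-1) = 2.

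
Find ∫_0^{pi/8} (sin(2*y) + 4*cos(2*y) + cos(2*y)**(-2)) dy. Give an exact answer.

An antiderivative is F(y) = 2*sin(2*y) - cos(2*y)/2 + tan(2*y)/2.
Then F(pi/8) - F(0) = (1/2 + 3*sqrt(2)/4) - (-1/2) = 1 + 3*sqrt(2)/4.

1 + 3*sqrt(2)/4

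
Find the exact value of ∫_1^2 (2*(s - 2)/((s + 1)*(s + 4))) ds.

-4*log(5) + 2*log(3) + 6*log(2)

Factor the denominator: s**2 + 5*s + 4 = (s + 4)(s + 1).
Partial fractions: 2*(s - 2)/((s + 1)*(s + 4)) = 4/(s + 4) - 2/(s + 1).
An antiderivative is F(s) = -2*log(s + 1) + 4*log(s + 4).
Then F(2) - F(1) = (2*log(3) + 4*log(2)) - (-2*log(2) + 4*log(5)) = -4*log(5) + 2*log(3) + 6*log(2).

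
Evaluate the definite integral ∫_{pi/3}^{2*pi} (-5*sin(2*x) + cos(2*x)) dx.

An antiderivative is F(x) = sin(2*x)/2 + 5*cos(2*x)/2.
Then F(2*pi) - F(pi/3) = (5/2) - (-5/4 + sqrt(3)/4) = 15/4 - sqrt(3)/4.

15/4 - sqrt(3)/4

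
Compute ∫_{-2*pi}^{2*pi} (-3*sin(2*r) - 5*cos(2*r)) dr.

An antiderivative is F(r) = -5*sin(2*r)/2 + 3*cos(2*r)/2.
Then F(2*pi) - F(-2*pi) = (3/2) - (3/2) = 0.

0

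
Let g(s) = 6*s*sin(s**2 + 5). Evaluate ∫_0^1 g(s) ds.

-3*cos(6) + 3*cos(5)

Let u = s**2 + 5, so du = 2*s ds. When s = 0, u = 5; when s = 1, u = 6.
The integral becomes 3·∫ sin(u) du from 5 to 6, with antiderivative -3*cos(u).
Back in s: F(s) = -3*cos(s**2 + 5).
Then F(1) - F(0) = (-3*cos(6)) - (-3*cos(5)) = -3*cos(6) + 3*cos(5).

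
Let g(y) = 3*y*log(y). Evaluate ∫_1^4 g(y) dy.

-45/4 + 48*log(2)

Integrate by parts once (u = ln y, dv = 3*y dy).
An antiderivative is F(y) = 3*y**2*(2*log(y) - 1)/4.
Then F(4) - F(1) = (-12 + 48*log(2)) - (-3/4) = -45/4 + 48*log(2).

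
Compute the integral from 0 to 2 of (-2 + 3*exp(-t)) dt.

An antiderivative is F(t) = -2*t - 3*exp(-t).
Then F(2) - F(0) = (-4 - 3*exp(-2)) - (-3) = -1 - 3*exp(-2).

-1 - 3*exp(-2)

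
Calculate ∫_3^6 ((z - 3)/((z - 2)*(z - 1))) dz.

log(25/16)

Factor the denominator: z**2 - 3*z + 2 = (z - 1)(z - 2).
Partial fractions: (z - 3)/((z - 2)*(z - 1)) = 2/(z - 1) - 1/(z - 2).
An antiderivative is F(z) = -log(z - 2) + 2*log(z - 1).
Then F(6) - F(3) = (log(25/4)) - (log(4)) = log(25/16).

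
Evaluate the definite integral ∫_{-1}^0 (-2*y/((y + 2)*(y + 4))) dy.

Factor the denominator: y**2 + 6*y + 8 = (y + 4)(y + 2).
Partial fractions: -2*y/((y + 2)*(y + 4)) = -4/(y + 4) + 2/(y + 2).
An antiderivative is F(y) = 2*log(y + 2) - 4*log(y + 4).
Then F(0) - F(-1) = (-log(64)) - (-log(81)) = log(81/64).

log(81/64)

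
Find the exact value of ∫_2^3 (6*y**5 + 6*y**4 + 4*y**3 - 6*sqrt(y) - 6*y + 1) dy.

By the power rule, an antiderivative is F(y) = y**6 + 6*y**5/5 + y**4 - 4*y**(3/2) - 3*y**2 + y.
Then F(3) - F(2) = (5388/5 - 12*sqrt(3)) - (542/5 - 8*sqrt(2)) = -12*sqrt(3) + 8*sqrt(2) + 4846/5.

-12*sqrt(3) + 8*sqrt(2) + 4846/5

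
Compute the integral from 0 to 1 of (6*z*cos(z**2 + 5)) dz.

3*sin(6) - 3*sin(5)

Let u = z**2 + 5, so du = 2*z dz. When z = 0, u = 5; when z = 1, u = 6.
The integral becomes 3·∫ cos(u) du from 5 to 6, with antiderivative 3*sin(u).
Back in z: F(z) = 3*sin(z**2 + 5).
Then F(1) - F(0) = (3*sin(6)) - (3*sin(5)) = 3*sin(6) - 3*sin(5).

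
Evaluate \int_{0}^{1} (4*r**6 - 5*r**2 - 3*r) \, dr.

-109/42

By the power rule, an antiderivative is F(r) = 4*r**7/7 - 5*r**3/3 - 3*r**2/2.
Then F(1) - F(0) = (-109/42) - (0) = -109/42.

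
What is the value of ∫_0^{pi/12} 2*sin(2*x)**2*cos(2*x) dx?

Let u = sin(2*x), so du = 2*cos(2*x) dx. When x = 0, u = 0; when x = pi/12, u = 1/2.
The integral becomes ∫ u**2 du from 0 to 1/2, with antiderivative u**3/3.
Back in x: F(x) = sin(2*x)**3/3.
Then F(pi/12) - F(0) = (1/24) - (0) = 1/24.

1/24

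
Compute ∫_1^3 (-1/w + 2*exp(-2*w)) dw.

-log(3) - exp(-6) + exp(-2)

An antiderivative is F(w) = -log(w) - exp(-2*w).
Then F(3) - F(1) = (-log(3) - exp(-6)) - (-exp(-2)) = -log(3) - exp(-6) + exp(-2).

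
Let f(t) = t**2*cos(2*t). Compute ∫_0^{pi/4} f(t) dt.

-1/4 + pi**2/32

Integrate by parts twice (u = t^2, dv = cos(2*t) dt).
An antiderivative is F(t) = t**2*sin(2*t)/2 + t*cos(2*t)/2 - sin(2*t)/4.
Then F(pi/4) - F(0) = (-1/4 + pi**2/32) - (0) = -1/4 + pi**2/32.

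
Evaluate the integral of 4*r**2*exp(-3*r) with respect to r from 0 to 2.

Integrate by parts twice (u = r^2, dv = 4*exp(-3*r) dr).
An antiderivative is F(r) = (-36*r**2 - 24*r - 8)*exp(-3*r)/27.
Then F(2) - F(0) = (-200*exp(-6)/27) - (-8/27) = 8/27 - 200*exp(-6)/27.

8/27 - 200*exp(-6)/27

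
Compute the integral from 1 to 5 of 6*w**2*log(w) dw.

-248/3 + 250*log(5)

Integrate by parts once (u = ln w, dv = 6*w**2 dw).
An antiderivative is F(w) = 2*w**3*(3*log(w) - 1)/3.
Then F(5) - F(1) = (-250/3 + 250*log(5)) - (-2/3) = -248/3 + 250*log(5).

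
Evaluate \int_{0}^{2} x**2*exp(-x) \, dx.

2 - 10*exp(-2)

Integrate by parts twice (u = x^2, dv = exp(-x) dx).
An antiderivative is F(x) = (-x**2 - 2*x - 2)*exp(-x).
Then F(2) - F(0) = (-10*exp(-2)) - (-2) = 2 - 10*exp(-2).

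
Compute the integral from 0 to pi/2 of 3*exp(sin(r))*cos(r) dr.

-3 + 3*E

Let u = sin(r), so du = cos(r) dr. When r = 0, u = 0; when r = pi/2, u = 1.
The integral becomes 3·∫ exp(u) du from 0 to 1, with antiderivative 3*exp(u).
Back in r: F(r) = 3*exp(sin(r)).
Then F(pi/2) - F(0) = (3*E) - (3) = -3 + 3*E.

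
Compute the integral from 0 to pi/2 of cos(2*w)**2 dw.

pi/4

Use the identity cos^2(2*w) = (1 + cos(4*w))/2.
An antiderivative is F(w) = w/2 + sin(4*w)/8.
Then F(pi/2) - F(0) = (pi/4) - (0) = pi/4.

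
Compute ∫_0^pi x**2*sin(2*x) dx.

Integrate by parts twice (u = x^2, dv = sin(2*x) dx).
An antiderivative is F(x) = -x**2*cos(2*x)/2 + x*sin(2*x)/2 + cos(2*x)/4.
Then F(pi) - F(0) = (1/4 - pi**2/2) - (1/4) = -pi**2/2.

-pi**2/2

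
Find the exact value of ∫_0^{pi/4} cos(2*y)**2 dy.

pi/8

Use the identity cos^2(2*y) = (1 + cos(4*y))/2.
An antiderivative is F(y) = y/2 + sin(4*y)/8.
Then F(pi/4) - F(0) = (pi/8) - (0) = pi/8.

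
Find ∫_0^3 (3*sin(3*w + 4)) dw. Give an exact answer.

-cos(13) + cos(4)

Let u = 3*w + 4, so du = 3 dw. When w = 0, u = 4; when w = 3, u = 13.
The integral becomes ∫ sin(u) du from 4 to 13, with antiderivative -cos(u).
Back in w: F(w) = -cos(3*w + 4).
Then F(3) - F(0) = (-cos(13)) - (-cos(4)) = -cos(13) + cos(4).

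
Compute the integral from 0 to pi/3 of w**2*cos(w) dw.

Integrate by parts twice (u = w^2, dv = cos(w) dw).
An antiderivative is F(w) = w**2*sin(w) + 2*w*cos(w) - 2*sin(w).
Then F(pi/3) - F(0) = (-sqrt(3) + sqrt(3)*pi**2/18 + pi/3) - (0) = -sqrt(3) + sqrt(3)*pi**2/18 + pi/3.

-sqrt(3) + sqrt(3)*pi**2/18 + pi/3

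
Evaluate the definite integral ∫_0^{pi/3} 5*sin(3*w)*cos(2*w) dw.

3/2

Use the identity sin(3*w)cos(2*w) = [sin(5*w) + sin(w)]/2.
An antiderivative is F(w) = -5*cos(w)/2 - cos(5*w)/2.
Then F(pi/3) - F(0) = (-3/2) - (-3) = 3/2.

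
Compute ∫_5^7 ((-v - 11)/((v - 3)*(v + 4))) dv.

log(11/36)

Factor the denominator: v**2 + v - 12 = (v + 4)(v - 3).
Partial fractions: (-v - 11)/((v - 3)*(v + 4)) = 1/(v + 4) - 2/(v - 3).
An antiderivative is F(v) = -2*log(v - 3) + log(v + 4).
Then F(7) - F(5) = (log(11/16)) - (log(9/4)) = log(11/36).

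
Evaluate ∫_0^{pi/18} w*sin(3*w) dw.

-sqrt(3)*pi/108 + 1/18

Integrate by parts once (u = w, dv = sin(3*w) dw).
An antiderivative is F(w) = -w*cos(3*w)/3 + sin(3*w)/9.
Then F(pi/18) - F(0) = (-sqrt(3)*pi/108 + 1/18) - (0) = -sqrt(3)*pi/108 + 1/18.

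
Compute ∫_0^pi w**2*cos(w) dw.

Integrate by parts twice (u = w^2, dv = cos(w) dw).
An antiderivative is F(w) = w**2*sin(w) + 2*w*cos(w) - 2*sin(w).
Then F(pi) - F(0) = (-2*pi) - (0) = -2*pi.

-2*pi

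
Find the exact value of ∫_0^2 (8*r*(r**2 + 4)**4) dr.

126976/5

Let u = r**2 + 4, so du = 2*r dr. When r = 0, u = 4; when r = 2, u = 8.
The integral becomes 4·∫ u**4 du from 4 to 8, with antiderivative 4*u**5/5.
Back in r: F(r) = 4*(r**2 + 4)**5/5.
Then F(2) - F(0) = (131072/5) - (4096/5) = 126976/5.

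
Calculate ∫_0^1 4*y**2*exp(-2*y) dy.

1 - 5*exp(-2)

Integrate by parts twice (u = y^2, dv = 4*exp(-2*y) dy).
An antiderivative is F(y) = (-2*y**2 - 2*y - 1)*exp(-2*y).
Then F(1) - F(0) = (-5*exp(-2)) - (-1) = 1 - 5*exp(-2).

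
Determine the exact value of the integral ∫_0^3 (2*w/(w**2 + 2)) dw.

Let u = w**2 + 2, so du = 2*w dw. When w = 0, u = 2; when w = 3, u = 11.
The integral becomes ∫ 1/u du from 2 to 11, with antiderivative log(u).
Back in w: F(w) = log(w**2 + 2).
Then F(3) - F(0) = (log(11)) - (log(2)) = log(11/2).

log(11/2)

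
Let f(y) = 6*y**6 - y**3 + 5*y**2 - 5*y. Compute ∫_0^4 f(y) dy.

By the power rule, an antiderivative is F(y) = 6*y**7/7 - y**4/4 + 5*y**3/3 - 5*y**2/2.
Then F(4) - F(0) = (294968/21) - (0) = 294968/21.

294968/21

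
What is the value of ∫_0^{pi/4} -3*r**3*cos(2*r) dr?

Integrate by parts 3 times (u = r^3, dv = -3*cos(2*r) dr).
An antiderivative is F(r) = -3*r**3*sin(2*r)/2 - 9*r**2*cos(2*r)/4 + 9*r*sin(2*r)/4 + 9*cos(2*r)/8.
Then F(pi/4) - F(0) = (3*pi*(24 - pi**2)/128) - (9/8) = -9/8 - 3*pi**3/128 + 9*pi/16.

-9/8 - 3*pi**3/128 + 9*pi/16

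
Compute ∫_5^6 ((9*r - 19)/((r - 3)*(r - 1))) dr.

-14*log(2) + 4*log(3) + 5*log(5)

Factor the denominator: r**2 - 4*r + 3 = (r - 1)(r - 3).
Partial fractions: (9*r - 19)/((r - 3)*(r - 1)) = 5/(r - 1) + 4/(r - 3).
An antiderivative is F(r) = 4*log(r - 3) + 5*log(r - 1).
Then F(6) - F(5) = (4*log(3) + 5*log(5)) - (14*log(2)) = -14*log(2) + 4*log(3) + 5*log(5).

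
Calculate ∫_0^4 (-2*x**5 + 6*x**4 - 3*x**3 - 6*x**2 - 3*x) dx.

By the power rule, an antiderivative is F(x) = -x**6/3 + 6*x**5/5 - 3*x**4/4 - 2*x**3 - 3*x**2/2.
Then F(4) - F(0) = (-7208/15) - (0) = -7208/15.

-7208/15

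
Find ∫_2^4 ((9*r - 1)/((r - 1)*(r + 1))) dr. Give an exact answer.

-log(3) + 5*log(5)

Factor the denominator: r**2 - 1 = (r + 1)(r - 1).
Partial fractions: (9*r - 1)/((r - 1)*(r + 1)) = 5/(r + 1) + 4/(r - 1).
An antiderivative is F(r) = 4*log(r - 1) + 5*log(r + 1).
Then F(4) - F(2) = (4*log(3) + 5*log(5)) - (5*log(3)) = -log(3) + 5*log(5).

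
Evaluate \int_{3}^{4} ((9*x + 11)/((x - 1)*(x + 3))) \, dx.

Factor the denominator: x**2 + 2*x - 3 = (x + 3)(x - 1).
Partial fractions: (9*x + 11)/((x - 1)*(x + 3)) = 4/(x + 3) + 5/(x - 1).
An antiderivative is F(x) = 5*log(x - 1) + 4*log(x + 3).
Then F(4) - F(3) = (5*log(3) + 4*log(7)) - (4*log(3) + 9*log(2)) = -9*log(2) + log(3) + 4*log(7).

-9*log(2) + log(3) + 4*log(7)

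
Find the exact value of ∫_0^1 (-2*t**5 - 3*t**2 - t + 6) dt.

By the power rule, an antiderivative is F(t) = -t**6/3 - t**3 - t**2/2 + 6*t.
Then F(1) - F(0) = (25/6) - (0) = 25/6.

25/6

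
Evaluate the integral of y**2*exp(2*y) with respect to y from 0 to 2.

Integrate by parts twice (u = y^2, dv = exp(2*y) dy).
An antiderivative is F(y) = (2*y**2 - 2*y + 1)*exp(2*y)/4.
Then F(2) - F(0) = (5*exp(4)/4) - (1/4) = -1/4 + 5*exp(4)/4.

-1/4 + 5*exp(4)/4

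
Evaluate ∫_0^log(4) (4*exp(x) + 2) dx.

4*log(2) + 12

An antiderivative is F(x) = 2*x + 4*exp(x).
Then F(log(4)) - F(0) = (4*log(2) + 16) - (4) = 4*log(2) + 12.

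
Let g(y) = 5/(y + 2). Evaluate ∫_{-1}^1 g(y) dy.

5*log(3)

An antiderivative is F(y) = 5*log(y + 2).
Then F(1) - F(-1) = (5*log(3)) - (0) = 5*log(3).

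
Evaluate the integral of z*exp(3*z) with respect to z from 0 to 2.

1/9 + 5*exp(6)/9

Integrate by parts once (u = z, dv = exp(3*z) dz).
An antiderivative is F(z) = (3*z - 1)*exp(3*z)/9.
Then F(2) - F(0) = (5*exp(6)/9) - (-1/9) = 1/9 + 5*exp(6)/9.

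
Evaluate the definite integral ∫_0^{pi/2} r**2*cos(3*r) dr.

2/27 - pi**2/12

Integrate by parts twice (u = r^2, dv = cos(3*r) dr).
An antiderivative is F(r) = r**2*sin(3*r)/3 + 2*r*cos(3*r)/9 - 2*sin(3*r)/27.
Then F(pi/2) - F(0) = (2/27 - pi**2/12) - (0) = 2/27 - pi**2/12.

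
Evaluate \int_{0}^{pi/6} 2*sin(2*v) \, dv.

1/2

An antiderivative is F(v) = -cos(2*v).
Then F(pi/6) - F(0) = (-1/2) - (-1) = 1/2.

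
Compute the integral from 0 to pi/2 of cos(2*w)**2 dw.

Use the identity cos^2(2*w) = (1 + cos(4*w))/2.
An antiderivative is F(w) = w/2 + sin(4*w)/8.
Then F(pi/2) - F(0) = (pi/4) - (0) = pi/4.

pi/4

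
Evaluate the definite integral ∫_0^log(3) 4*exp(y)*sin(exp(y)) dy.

4*cos(1) - 4*cos(3)

Let u = exp(y), so du = exp(y) dy. When y = 0, u = 1; when y = log(3), u = 3.
The integral becomes 4·∫ sin(u) du from 1 to 3, with antiderivative -4*cos(u).
Back in y: F(y) = -4*cos(exp(y)).
Then F(log(3)) - F(0) = (-4*cos(3)) - (-4*cos(1)) = 4*cos(1) - 4*cos(3).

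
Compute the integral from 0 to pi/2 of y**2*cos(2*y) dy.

Integrate by parts twice (u = y^2, dv = cos(2*y) dy).
An antiderivative is F(y) = y**2*sin(2*y)/2 + y*cos(2*y)/2 - sin(2*y)/4.
Then F(pi/2) - F(0) = (-pi/4) - (0) = -pi/4.

-pi/4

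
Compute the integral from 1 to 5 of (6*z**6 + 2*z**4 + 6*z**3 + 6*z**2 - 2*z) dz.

By the power rule, an antiderivative is F(z) = 6*z**7/7 + 2*z**5/5 + 3*z**4/2 + 2*z**3 - z**2.
Then F(5) - F(1) = (971275/14) - (263/70) = 2428056/35.

2428056/35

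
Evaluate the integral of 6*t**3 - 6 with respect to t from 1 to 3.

108

By the power rule, an antiderivative is F(t) = 3*t**4/2 - 6*t.
Then F(3) - F(1) = (207/2) - (-9/2) = 108.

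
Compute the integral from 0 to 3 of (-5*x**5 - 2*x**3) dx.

By the power rule, an antiderivative is F(x) = -5*x**6/6 - x**4/2.
Then F(3) - F(0) = (-648) - (0) = -648.

-648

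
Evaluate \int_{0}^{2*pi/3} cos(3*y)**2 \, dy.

pi/3

Use the identity cos^2(3*y) = (1 + cos(6*y))/2.
An antiderivative is F(y) = y/2 + sin(6*y)/12.
Then F(2*pi/3) - F(0) = (pi/3) - (0) = pi/3.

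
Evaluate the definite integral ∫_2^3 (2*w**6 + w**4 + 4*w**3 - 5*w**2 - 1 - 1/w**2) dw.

139157/210

By the power rule, an antiderivative is F(w) = 2*w**7/7 + w**5/5 + w**4 - 5*w**3/3 - w + 1/w.
Then F(3) - F(2) = (74213/105) - (9269/210) = 139157/210.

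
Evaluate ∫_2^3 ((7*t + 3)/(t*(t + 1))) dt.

Factor the denominator: t**2 + t = (t + 1)t.
Partial fractions: (7*t + 3)/(t*(t + 1)) = 4/(t + 1) + 3/t.
An antiderivative is F(t) = 3*log(t) + 4*log(t + 1).
Then F(3) - F(2) = (3*log(3) + 8*log(2)) - (3*log(2) + 4*log(3)) = log(32/3).

log(32/3)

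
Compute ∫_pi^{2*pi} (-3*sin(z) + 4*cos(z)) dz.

6

An antiderivative is F(z) = 4*sin(z) + 3*cos(z).
Then F(2*pi) - F(pi) = (3) - (-3) = 6.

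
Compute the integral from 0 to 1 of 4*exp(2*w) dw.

An antiderivative is F(w) = 2*exp(2*w).
Then F(1) - F(0) = (2*exp(2)) - (2) = -2 + 2*exp(2).

-2 + 2*exp(2)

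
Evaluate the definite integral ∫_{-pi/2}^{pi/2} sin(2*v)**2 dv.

pi/2

Use the identity sin^2(2*v) = (1 - cos(4*v))/2.
An antiderivative is F(v) = v/2 - sin(4*v)/8.
Then F(pi/2) - F(-pi/2) = (pi/4) - (-pi/4) = pi/2.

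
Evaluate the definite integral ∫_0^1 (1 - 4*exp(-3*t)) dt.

(4 - exp(3))*exp(-3)/3

An antiderivative is F(t) = t + 4*exp(-3*t)/3.
Then F(1) - F(0) = (4*exp(-3)/3 + 1) - (4/3) = (4 - exp(3))*exp(-3)/3.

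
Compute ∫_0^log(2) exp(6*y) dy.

21/2

Let u = exp(y), so du = exp(y) dy. When y = 0, u = 1; when y = log(2), u = 2.
The integral becomes ∫ u**5 du from 1 to 2, with antiderivative u**6/6.
Back in y: F(y) = exp(6*y)/6.
Then F(log(2)) - F(0) = (32/3) - (1/6) = 21/2.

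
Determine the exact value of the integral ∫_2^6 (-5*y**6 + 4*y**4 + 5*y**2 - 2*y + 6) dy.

-20299544/105

By the power rule, an antiderivative is F(y) = -5*y**7/7 + 4*y**5/5 + 5*y**3/3 - y**2 + 6*y.
Then F(6) - F(2) = (-6768072/35) - (-4672/105) = -20299544/105.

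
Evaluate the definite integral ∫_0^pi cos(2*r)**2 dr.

Use the identity cos^2(2*r) = (1 + cos(4*r))/2.
An antiderivative is F(r) = r/2 + sin(4*r)/8.
Then F(pi) - F(0) = (pi/2) - (0) = pi/2.

pi/2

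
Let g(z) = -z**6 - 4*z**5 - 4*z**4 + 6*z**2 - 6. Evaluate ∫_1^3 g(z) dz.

By the power rule, an antiderivative is F(z) = -z**7/7 - 2*z**6/3 - 4*z**5/5 + 2*z**3 - 6*z.
Then F(3) - F(1) = (-33489/35) - (-589/105) = -99878/105.

-99878/105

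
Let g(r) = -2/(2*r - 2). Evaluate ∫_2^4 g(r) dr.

-log(3)

An antiderivative is F(r) = -log(2*r - 2).
Then F(4) - F(2) = (-log(6)) - (-log(2)) = -log(3).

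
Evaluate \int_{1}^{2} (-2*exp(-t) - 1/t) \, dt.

An antiderivative is F(t) = -log(t) + 2*exp(-t).
Then F(2) - F(1) = (-log(2) + 2*exp(-2)) - (2*exp(-1)) = -2*exp(-1) - log(2) + 2*exp(-2).

-2*exp(-1) - log(2) + 2*exp(-2)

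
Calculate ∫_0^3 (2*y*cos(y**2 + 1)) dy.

Let u = y**2 + 1, so du = 2*y dy. When y = 0, u = 1; when y = 3, u = 10.
The integral becomes ∫ cos(u) du from 1 to 10, with antiderivative sin(u).
Back in y: F(y) = sin(y**2 + 1).
Then F(3) - F(0) = (sin(10)) - (sin(1)) = -sin(1) + sin(10).

-sin(1) + sin(10)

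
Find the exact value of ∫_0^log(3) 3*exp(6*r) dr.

364

Let u = exp(r), so du = exp(r) dr. When r = 0, u = 1; when r = log(3), u = 3.
The integral becomes 3·∫ u**5 du from 1 to 3, with antiderivative u**6/2.
Back in r: F(r) = exp(6*r)/2.
Then F(log(3)) - F(0) = (729/2) - (1/2) = 364.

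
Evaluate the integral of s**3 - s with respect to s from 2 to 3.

55/4

By the power rule, an antiderivative is F(s) = s**4/4 - s**2/2.
Then F(3) - F(2) = (63/4) - (2) = 55/4.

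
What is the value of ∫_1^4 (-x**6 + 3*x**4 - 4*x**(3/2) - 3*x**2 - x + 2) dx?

By the power rule, an antiderivative is F(x) = -x**7/7 - 8*x**(5/2)/5 + 3*x**5/5 - x**3 - x**2/2 + 2*x.
Then F(4) - F(1) = (-64448/35) - (-9/14) = -128851/70.

-128851/70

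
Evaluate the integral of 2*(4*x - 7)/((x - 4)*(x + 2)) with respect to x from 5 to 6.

Factor the denominator: x**2 - 2*x - 8 = (x + 2)(x - 4).
Partial fractions: 2*(4*x - 7)/((x - 4)*(x + 2)) = 5/(x + 2) + 3/(x - 4).
An antiderivative is F(x) = 3*log(x - 4) + 5*log(x + 2).
Then F(6) - F(5) = (18*log(2)) - (5*log(7)) = -5*log(7) + 18*log(2).

-5*log(7) + 18*log(2)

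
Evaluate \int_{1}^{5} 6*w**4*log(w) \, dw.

Integrate by parts once (u = ln w, dv = 6*w**4 dw).
An antiderivative is F(w) = 6*w**5*(5*log(w) - 1)/25.
Then F(5) - F(1) = (-750 + 3750*log(5)) - (-6/25) = -18744/25 + 3750*log(5).

-18744/25 + 3750*log(5)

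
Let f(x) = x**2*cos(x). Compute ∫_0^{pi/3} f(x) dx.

Integrate by parts twice (u = x^2, dv = cos(x) dx).
An antiderivative is F(x) = x**2*sin(x) + 2*x*cos(x) - 2*sin(x).
Then F(pi/3) - F(0) = (-sqrt(3) + sqrt(3)*pi**2/18 + pi/3) - (0) = -sqrt(3) + sqrt(3)*pi**2/18 + pi/3.

-sqrt(3) + sqrt(3)*pi**2/18 + pi/3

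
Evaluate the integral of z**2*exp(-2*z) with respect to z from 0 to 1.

Integrate by parts twice (u = z^2, dv = exp(-2*z) dz).
An antiderivative is F(z) = (-2*z**2 - 2*z - 1)*exp(-2*z)/4.
Then F(1) - F(0) = (-5*exp(-2)/4) - (-1/4) = (-5 + exp(2))*exp(-2)/4.

(-5 + exp(2))*exp(-2)/4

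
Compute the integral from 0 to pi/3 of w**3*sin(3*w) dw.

pi*(-6 + pi**2)/81

Integrate by parts 3 times (u = w^3, dv = sin(3*w) dw).
An antiderivative is F(w) = -w**3*cos(3*w)/3 + w**2*sin(3*w)/3 + 2*w*cos(3*w)/9 - 2*sin(3*w)/27.
Then F(pi/3) - F(0) = (pi*(-6 + pi**2)/81) - (0) = pi*(-6 + pi**2)/81.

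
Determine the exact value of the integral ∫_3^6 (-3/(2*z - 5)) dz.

-3*log(7)/2

An antiderivative is F(z) = -3*log(2*z - 5)/2.
Then F(6) - F(3) = (-3*log(7)/2) - (0) = -3*log(7)/2.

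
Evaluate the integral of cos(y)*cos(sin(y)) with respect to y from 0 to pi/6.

Let u = sin(y), so du = cos(y) dy. When y = 0, u = 0; when y = pi/6, u = 1/2.
The integral becomes ∫ cos(u) du from 0 to 1/2, with antiderivative sin(u).
Back in y: F(y) = sin(sin(y)).
Then F(pi/6) - F(0) = (sin(1/2)) - (0) = sin(1/2).

sin(1/2)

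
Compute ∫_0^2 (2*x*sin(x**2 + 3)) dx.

Let u = x**2 + 3, so du = 2*x dx. When x = 0, u = 3; when x = 2, u = 7.
The integral becomes ∫ sin(u) du from 3 to 7, with antiderivative -cos(u).
Back in x: F(x) = -cos(x**2 + 3).
Then F(2) - F(0) = (-cos(7)) - (-cos(3)) = cos(3) - cos(7).

cos(3) - cos(7)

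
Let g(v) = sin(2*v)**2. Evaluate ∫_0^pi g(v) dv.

pi/2

Use the identity sin^2(2*v) = (1 - cos(4*v))/2.
An antiderivative is F(v) = v/2 - sin(4*v)/8.
Then F(pi) - F(0) = (pi/2) - (0) = pi/2.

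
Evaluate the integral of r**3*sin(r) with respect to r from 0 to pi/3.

Integrate by parts 3 times (u = r^3, dv = sin(r) dr).
An antiderivative is F(r) = -r**3*cos(r) + 3*r**2*sin(r) + 6*r*cos(r) - 6*sin(r).
Then F(pi/3) - F(0) = (-3*sqrt(3) - pi**3/54 + sqrt(3)*pi**2/6 + pi) - (0) = -3*sqrt(3) - pi**3/54 + sqrt(3)*pi**2/6 + pi.

-3*sqrt(3) - pi**3/54 + sqrt(3)*pi**2/6 + pi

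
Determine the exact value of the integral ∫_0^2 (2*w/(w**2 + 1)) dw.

Let u = w**2 + 1, so du = 2*w dw. When w = 0, u = 1; when w = 2, u = 5.
The integral becomes ∫ 1/u du from 1 to 5, with antiderivative log(u).
Back in w: F(w) = log(w**2 + 1).
Then F(2) - F(0) = (log(5)) - (0) = log(5).

log(5)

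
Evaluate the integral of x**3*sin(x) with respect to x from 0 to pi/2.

-6 + 3*pi**2/4

Integrate by parts 3 times (u = x^3, dv = sin(x) dx).
An antiderivative is F(x) = -x**3*cos(x) + 3*x**2*sin(x) + 6*x*cos(x) - 6*sin(x).
Then F(pi/2) - F(0) = (-6 + 3*pi**2/4) - (0) = -6 + 3*pi**2/4.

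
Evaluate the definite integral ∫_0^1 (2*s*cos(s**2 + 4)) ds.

Let u = s**2 + 4, so du = 2*s ds. When s = 0, u = 4; when s = 1, u = 5.
The integral becomes ∫ cos(u) du from 4 to 5, with antiderivative sin(u).
Back in s: F(s) = sin(s**2 + 4).
Then F(1) - F(0) = (sin(5)) - (sin(4)) = sin(5) - sin(4).

sin(5) - sin(4)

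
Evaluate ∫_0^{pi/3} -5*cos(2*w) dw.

An antiderivative is F(w) = -5*sin(2*w)/2.
Then F(pi/3) - F(0) = (-5*sqrt(3)/4) - (0) = -5*sqrt(3)/4.

-5*sqrt(3)/4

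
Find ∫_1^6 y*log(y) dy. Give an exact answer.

-35/4 + 18*log(2) + 18*log(3)

Integrate by parts once (u = ln y, dv = y dy).
An antiderivative is F(y) = y**2*(2*log(y) - 1)/4.
Then F(6) - F(1) = (-9 + 18*log(2) + 18*log(3)) - (-1/4) = -35/4 + 18*log(2) + 18*log(3).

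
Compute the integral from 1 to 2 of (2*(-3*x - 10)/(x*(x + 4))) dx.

Factor the denominator: x**2 + 4*x = (x + 4)x.
Partial fractions: 2*(-3*x - 10)/(x*(x + 4)) = -1/(x + 4) - 5/x.
An antiderivative is F(x) = -5*log(x) - log(x + 4).
Then F(2) - F(1) = (-6*log(2) - log(3)) - (-log(5)) = -6*log(2) - log(3) + log(5).

-6*log(2) - log(3) + log(5)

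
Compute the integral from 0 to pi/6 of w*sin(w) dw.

Integrate by parts once (u = w, dv = sin(w) dw).
An antiderivative is F(w) = -w*cos(w) + sin(w).
Then F(pi/6) - F(0) = (-sqrt(3)*pi/12 + 1/2) - (0) = -sqrt(3)*pi/12 + 1/2.

-sqrt(3)*pi/12 + 1/2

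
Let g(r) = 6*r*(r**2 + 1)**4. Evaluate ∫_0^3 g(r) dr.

299997/5

Let u = r**2 + 1, so du = 2*r dr. When r = 0, u = 1; when r = 3, u = 10.
The integral becomes 3·∫ u**4 du from 1 to 10, with antiderivative 3*u**5/5.
Back in r: F(r) = 3*(r**2 + 1)**5/5.
Then F(3) - F(0) = (60000) - (3/5) = 299997/5.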